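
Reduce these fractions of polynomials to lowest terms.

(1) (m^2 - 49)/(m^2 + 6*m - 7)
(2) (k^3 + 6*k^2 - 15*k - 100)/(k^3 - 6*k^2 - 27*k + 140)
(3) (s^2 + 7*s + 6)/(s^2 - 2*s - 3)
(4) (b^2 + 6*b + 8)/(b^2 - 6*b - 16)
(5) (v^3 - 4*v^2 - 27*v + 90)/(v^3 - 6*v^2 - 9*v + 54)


(1) = (m - 7)/(m - 1)
(2) = (k + 5)/(k - 7)
(3) = (s + 6)/(s - 3)
(4) = (b + 4)/(b - 8)
(5) = (v + 5)/(v + 3)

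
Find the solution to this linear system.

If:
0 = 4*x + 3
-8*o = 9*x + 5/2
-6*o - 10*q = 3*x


Then:
o = 17/32
q = -3/32
x = -3/4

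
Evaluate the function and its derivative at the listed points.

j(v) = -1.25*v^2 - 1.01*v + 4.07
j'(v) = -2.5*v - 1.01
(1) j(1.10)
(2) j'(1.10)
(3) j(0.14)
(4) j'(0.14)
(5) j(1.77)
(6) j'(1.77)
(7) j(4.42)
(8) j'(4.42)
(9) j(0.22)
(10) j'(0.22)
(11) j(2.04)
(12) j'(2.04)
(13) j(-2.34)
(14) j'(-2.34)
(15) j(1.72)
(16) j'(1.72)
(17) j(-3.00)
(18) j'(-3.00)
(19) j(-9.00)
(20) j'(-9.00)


(1) = 1.45
(2) = -3.76
(3) = 3.90
(4) = -1.36
(5) = -1.63
(6) = -5.43
(7) = -24.81
(8) = -12.06
(9) = 3.79
(10) = -1.56
(11) = -3.19
(12) = -6.11
(13) = -0.41
(14) = 4.84
(15) = -1.37
(16) = -5.31
(17) = -4.15
(18) = 6.49
(19) = -88.09
(20) = 21.49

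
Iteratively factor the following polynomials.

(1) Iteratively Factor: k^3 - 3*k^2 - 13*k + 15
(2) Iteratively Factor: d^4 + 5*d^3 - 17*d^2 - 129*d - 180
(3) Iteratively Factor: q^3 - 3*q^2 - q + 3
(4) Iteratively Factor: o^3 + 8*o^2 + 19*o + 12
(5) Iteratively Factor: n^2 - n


(1) = (k - 1)*(k^2 - 2*k - 15) = (k - 1)*(k + 3)*(k - 5)
(2) = (d + 3)*(d^3 + 2*d^2 - 23*d - 60) = (d - 5)*(d + 3)*(d^2 + 7*d + 12) = (d - 5)*(d + 3)*(d + 4)*(d + 3)
(3) = (q + 1)*(q^2 - 4*q + 3) = (q - 3)*(q + 1)*(q - 1)
(4) = (o + 3)*(o^2 + 5*o + 4) = (o + 3)*(o + 4)*(o + 1)
(5) = (n)*(n - 1)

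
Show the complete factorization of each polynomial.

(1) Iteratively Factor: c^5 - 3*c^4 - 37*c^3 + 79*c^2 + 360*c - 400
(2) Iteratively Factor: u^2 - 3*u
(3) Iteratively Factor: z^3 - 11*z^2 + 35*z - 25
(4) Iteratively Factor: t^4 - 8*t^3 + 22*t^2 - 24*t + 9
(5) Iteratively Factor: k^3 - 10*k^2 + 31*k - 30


(1) = (c - 5)*(c^4 + 2*c^3 - 27*c^2 - 56*c + 80) = (c - 5)*(c + 4)*(c^3 - 2*c^2 - 19*c + 20) = (c - 5)*(c + 4)^2*(c^2 - 6*c + 5) = (c - 5)*(c - 1)*(c + 4)^2*(c - 5)
(2) = (u)*(u - 3)
(3) = (z - 1)*(z^2 - 10*z + 25) = (z - 5)*(z - 1)*(z - 5)
(4) = (t - 3)*(t^3 - 5*t^2 + 7*t - 3) = (t - 3)*(t - 1)*(t^2 - 4*t + 3) = (t - 3)*(t - 1)^2*(t - 3)
(5) = (k - 2)*(k^2 - 8*k + 15) = (k - 3)*(k - 2)*(k - 5)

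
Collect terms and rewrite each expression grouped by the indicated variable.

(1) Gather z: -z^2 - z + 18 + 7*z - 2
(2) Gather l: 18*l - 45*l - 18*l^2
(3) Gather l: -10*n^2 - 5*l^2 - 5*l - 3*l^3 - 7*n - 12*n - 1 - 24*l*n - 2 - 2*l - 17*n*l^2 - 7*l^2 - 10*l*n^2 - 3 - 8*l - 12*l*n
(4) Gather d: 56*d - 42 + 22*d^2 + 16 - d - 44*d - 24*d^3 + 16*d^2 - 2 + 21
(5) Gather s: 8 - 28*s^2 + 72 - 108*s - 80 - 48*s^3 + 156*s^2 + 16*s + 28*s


(1) = -z^2 + 6*z + 16
(2) = -18*l^2 - 27*l
(3) = -3*l^3 + l^2*(-17*n - 12) + l*(-10*n^2 - 36*n - 15) - 10*n^2 - 19*n - 6
(4) = -24*d^3 + 38*d^2 + 11*d - 7
(5) = -48*s^3 + 128*s^2 - 64*s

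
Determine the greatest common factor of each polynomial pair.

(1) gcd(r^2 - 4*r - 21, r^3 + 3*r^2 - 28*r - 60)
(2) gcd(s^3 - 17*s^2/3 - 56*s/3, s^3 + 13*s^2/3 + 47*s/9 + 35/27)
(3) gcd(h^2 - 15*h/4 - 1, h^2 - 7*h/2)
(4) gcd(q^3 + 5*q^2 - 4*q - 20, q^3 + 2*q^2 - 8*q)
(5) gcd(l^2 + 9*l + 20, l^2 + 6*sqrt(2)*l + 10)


(1) = 1
(2) = s + 7/3
(3) = gcd((h - 4)*(h + 1/4), h*(h - 7/2)) = 1
(4) = gcd((q - 2)*(q + 2)*(q + 5), q*(q - 2)*(q + 4)) = q - 2
(5) = gcd((l + 4)*(l + 5), (l + sqrt(2))*(l + 5*sqrt(2))) = 1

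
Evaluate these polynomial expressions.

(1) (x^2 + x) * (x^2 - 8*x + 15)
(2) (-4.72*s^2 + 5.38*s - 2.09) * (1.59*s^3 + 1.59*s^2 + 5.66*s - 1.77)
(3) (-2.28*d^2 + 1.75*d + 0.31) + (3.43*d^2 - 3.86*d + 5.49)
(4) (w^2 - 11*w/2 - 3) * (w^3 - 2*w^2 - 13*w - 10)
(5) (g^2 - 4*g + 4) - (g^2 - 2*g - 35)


(1) = x^4 - 7*x^3 + 7*x^2 + 15*x
(2) = -7.5048*s^5 + 1.0494*s^4 - 21.4841*s^3 + 35.4821*s^2 - 21.352*s + 3.6993
(3) = 1.15*d^2 - 2.11*d + 5.8
(4) = w^5 - 15*w^4/2 - 5*w^3 + 135*w^2/2 + 94*w + 30
(5) = 39 - 2*g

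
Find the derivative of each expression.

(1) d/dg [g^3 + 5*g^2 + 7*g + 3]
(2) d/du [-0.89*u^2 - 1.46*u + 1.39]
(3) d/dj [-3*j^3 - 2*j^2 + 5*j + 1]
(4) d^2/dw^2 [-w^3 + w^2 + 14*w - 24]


(1) = 3*g^2 + 10*g + 7
(2) = -1.78*u - 1.46
(3) = -9*j^2 - 4*j + 5
(4) = 2 - 6*w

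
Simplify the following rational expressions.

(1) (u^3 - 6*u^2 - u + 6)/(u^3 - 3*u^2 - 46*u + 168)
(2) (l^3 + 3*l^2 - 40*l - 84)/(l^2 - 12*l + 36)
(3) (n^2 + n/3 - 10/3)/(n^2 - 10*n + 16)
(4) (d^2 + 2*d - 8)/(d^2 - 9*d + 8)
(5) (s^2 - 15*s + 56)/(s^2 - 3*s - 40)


(1) = (u^2 - 1)/(u^2 + 3*u - 28)
(2) = (l^2 + 9*l + 14)/(l - 6)
(3) = (3*n^2 + n - 10)/(3*n^2 - 30*n + 48)
(4) = (d^2 + 2*d - 8)/(d^2 - 9*d + 8)
(5) = (s - 7)/(s + 5)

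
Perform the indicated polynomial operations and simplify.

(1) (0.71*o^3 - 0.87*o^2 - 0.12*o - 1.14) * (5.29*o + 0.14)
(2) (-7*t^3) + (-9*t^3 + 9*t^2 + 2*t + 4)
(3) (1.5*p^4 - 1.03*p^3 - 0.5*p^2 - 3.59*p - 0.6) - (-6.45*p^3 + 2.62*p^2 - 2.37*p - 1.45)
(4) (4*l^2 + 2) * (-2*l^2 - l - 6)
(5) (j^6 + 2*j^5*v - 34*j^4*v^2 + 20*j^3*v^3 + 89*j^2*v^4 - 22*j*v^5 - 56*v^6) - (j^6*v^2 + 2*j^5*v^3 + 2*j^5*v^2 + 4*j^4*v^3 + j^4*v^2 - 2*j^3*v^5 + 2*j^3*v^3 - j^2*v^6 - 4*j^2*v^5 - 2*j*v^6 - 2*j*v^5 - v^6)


(1) = 3.7559*o^4 - 4.5029*o^3 - 0.7566*o^2 - 6.0474*o - 0.1596
(2) = -16*t^3 + 9*t^2 + 2*t + 4
(3) = 1.5*p^4 + 5.42*p^3 - 3.12*p^2 - 1.22*p + 0.85
(4) = -8*l^4 - 4*l^3 - 28*l^2 - 2*l - 12
(5) = -j^6*v^2 + j^6 - 2*j^5*v^3 - 2*j^5*v^2 + 2*j^5*v - 4*j^4*v^3 - 35*j^4*v^2 + 2*j^3*v^5 + 18*j^3*v^3 + j^2*v^6 + 4*j^2*v^5 + 89*j^2*v^4 + 2*j*v^6 - 20*j*v^5 - 55*v^6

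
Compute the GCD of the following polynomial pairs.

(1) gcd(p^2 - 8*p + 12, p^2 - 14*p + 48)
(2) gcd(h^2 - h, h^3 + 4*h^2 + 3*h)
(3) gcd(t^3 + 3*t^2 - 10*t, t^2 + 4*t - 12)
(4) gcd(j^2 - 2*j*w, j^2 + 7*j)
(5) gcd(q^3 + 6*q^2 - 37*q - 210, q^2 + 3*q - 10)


(1) = p - 6
(2) = gcd(h*(h - 1), h*(h + 1)*(h + 3)) = h
(3) = gcd(t*(t - 2)*(t + 5), (t - 2)*(t + 6)) = t - 2
(4) = j
(5) = gcd((q - 6)*(q + 5)*(q + 7), (q - 2)*(q + 5)) = q + 5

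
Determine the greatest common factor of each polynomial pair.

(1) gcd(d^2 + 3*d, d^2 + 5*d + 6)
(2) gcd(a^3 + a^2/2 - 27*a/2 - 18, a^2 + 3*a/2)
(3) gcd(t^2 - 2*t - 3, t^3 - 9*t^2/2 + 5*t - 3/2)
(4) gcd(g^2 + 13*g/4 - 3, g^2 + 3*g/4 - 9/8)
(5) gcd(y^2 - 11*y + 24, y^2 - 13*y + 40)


(1) = gcd(d*(d + 3), (d + 2)*(d + 3)) = d + 3
(2) = a + 3/2
(3) = gcd((t - 3)*(t + 1), (t - 3)*(t - 1)*(t - 1/2)) = t - 3
(4) = g - 3/4
(5) = y - 8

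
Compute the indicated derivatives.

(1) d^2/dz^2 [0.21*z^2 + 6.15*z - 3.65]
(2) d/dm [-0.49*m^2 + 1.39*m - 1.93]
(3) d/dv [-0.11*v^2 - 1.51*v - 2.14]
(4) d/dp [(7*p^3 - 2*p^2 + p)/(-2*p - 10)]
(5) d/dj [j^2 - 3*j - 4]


(1) = 0.420000000000000
(2) = 1.39 - 0.98*m
(3) = -0.22*v - 1.51
(4) = (-14*p^3 - 103*p^2 + 20*p - 5)/(2*(p^2 + 10*p + 25))
(5) = 2*j - 3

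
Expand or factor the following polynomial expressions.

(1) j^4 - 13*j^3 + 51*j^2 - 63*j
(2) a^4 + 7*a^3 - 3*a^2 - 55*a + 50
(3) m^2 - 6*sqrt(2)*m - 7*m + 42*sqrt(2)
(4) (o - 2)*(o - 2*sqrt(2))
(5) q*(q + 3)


(1) = j*(j - 7)*(j - 3)^2
(2) = (a - 2)*(a - 1)*(a + 5)^2
(3) = (m - 7)*(m - 6*sqrt(2))
(4) = o^2 - 2*sqrt(2)*o - 2*o + 4*sqrt(2)
(5) = q^2 + 3*q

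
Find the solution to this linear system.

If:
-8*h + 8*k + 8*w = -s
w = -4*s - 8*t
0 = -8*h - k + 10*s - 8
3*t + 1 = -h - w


Then:
h = 167*w/72 - 5/9
k = 29*w/27 - 16/27
s = 53*w/27 + 8/27
t = -239*w/216 - 4/27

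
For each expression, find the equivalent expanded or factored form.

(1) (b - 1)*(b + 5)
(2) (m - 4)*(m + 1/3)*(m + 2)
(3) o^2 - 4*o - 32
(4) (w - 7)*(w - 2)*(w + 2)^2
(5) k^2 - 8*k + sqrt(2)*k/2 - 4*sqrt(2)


(1) = b^2 + 4*b - 5
(2) = m^3 - 5*m^2/3 - 26*m/3 - 8/3
(3) = (o - 8)*(o + 4)
(4) = w^4 - 5*w^3 - 18*w^2 + 20*w + 56
(5) = (k - 8)*(k + sqrt(2)/2)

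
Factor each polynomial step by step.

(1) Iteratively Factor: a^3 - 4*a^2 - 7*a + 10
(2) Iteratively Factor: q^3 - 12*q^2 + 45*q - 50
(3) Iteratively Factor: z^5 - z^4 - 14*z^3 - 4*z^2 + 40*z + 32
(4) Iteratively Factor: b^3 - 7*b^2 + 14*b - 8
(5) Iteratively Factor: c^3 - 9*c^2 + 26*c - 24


(1) = (a + 2)*(a^2 - 6*a + 5) = (a - 5)*(a + 2)*(a - 1)
(2) = (q - 2)*(q^2 - 10*q + 25) = (q - 5)*(q - 2)*(q - 5)
(3) = (z + 1)*(z^4 - 2*z^3 - 12*z^2 + 8*z + 32) = (z - 2)*(z + 1)*(z^3 - 12*z - 16) = (z - 2)*(z + 1)*(z + 2)*(z^2 - 2*z - 8) = (z - 4)*(z - 2)*(z + 1)*(z + 2)*(z + 2)
(4) = (b - 4)*(b^2 - 3*b + 2) = (b - 4)*(b - 1)*(b - 2)
(5) = (c - 3)*(c^2 - 6*c + 8) = (c - 3)*(c - 2)*(c - 4)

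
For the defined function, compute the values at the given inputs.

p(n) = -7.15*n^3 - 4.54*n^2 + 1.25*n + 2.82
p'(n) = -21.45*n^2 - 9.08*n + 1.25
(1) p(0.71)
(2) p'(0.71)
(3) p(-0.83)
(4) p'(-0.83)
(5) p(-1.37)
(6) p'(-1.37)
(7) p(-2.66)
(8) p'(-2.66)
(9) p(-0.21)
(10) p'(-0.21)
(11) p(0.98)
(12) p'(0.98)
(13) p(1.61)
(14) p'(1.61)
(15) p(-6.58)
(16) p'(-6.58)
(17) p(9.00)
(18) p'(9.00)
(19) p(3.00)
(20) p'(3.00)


(1) = -1.14
(2) = -16.01
(3) = 2.74
(4) = -5.99
(5) = 10.97
(6) = -26.57
(7) = 101.94
(8) = -126.37
(9) = 2.42
(10) = 2.21
(11) = -7.04
(12) = -28.25
(13) = -36.77
(14) = -68.97
(15) = 1835.00
(16) = -867.71
(17) = -5566.02
(18) = -1817.92
(19) = -227.34
(20) = -219.04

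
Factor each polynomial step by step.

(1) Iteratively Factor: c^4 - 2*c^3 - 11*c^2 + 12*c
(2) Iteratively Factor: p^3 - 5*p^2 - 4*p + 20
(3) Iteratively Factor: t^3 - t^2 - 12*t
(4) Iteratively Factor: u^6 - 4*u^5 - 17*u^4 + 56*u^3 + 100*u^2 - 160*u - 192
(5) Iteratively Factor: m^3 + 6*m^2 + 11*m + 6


(1) = (c - 4)*(c^3 + 2*c^2 - 3*c) = (c - 4)*(c - 1)*(c^2 + 3*c) = c*(c - 4)*(c - 1)*(c + 3)
(2) = (p - 5)*(p^2 - 4) = (p - 5)*(p - 2)*(p + 2)
(3) = (t + 3)*(t^2 - 4*t) = (t - 4)*(t + 3)*(t)
(4) = (u - 2)*(u^5 - 2*u^4 - 21*u^3 + 14*u^2 + 128*u + 96) = (u - 2)*(u + 2)*(u^4 - 4*u^3 - 13*u^2 + 40*u + 48) = (u - 2)*(u + 1)*(u + 2)*(u^3 - 5*u^2 - 8*u + 48) = (u - 4)*(u - 2)*(u + 1)*(u + 2)*(u^2 - u - 12) = (u - 4)*(u - 2)*(u + 1)*(u + 2)*(u + 3)*(u - 4)
(5) = (m + 3)*(m^2 + 3*m + 2) = (m + 1)*(m + 3)*(m + 2)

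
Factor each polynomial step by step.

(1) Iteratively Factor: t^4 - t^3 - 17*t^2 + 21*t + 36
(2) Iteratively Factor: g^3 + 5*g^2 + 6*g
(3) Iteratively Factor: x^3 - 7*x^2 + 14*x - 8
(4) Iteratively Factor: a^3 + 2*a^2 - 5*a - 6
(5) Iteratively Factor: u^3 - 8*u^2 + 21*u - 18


(1) = (t - 3)*(t^3 + 2*t^2 - 11*t - 12) = (t - 3)*(t + 4)*(t^2 - 2*t - 3) = (t - 3)*(t + 1)*(t + 4)*(t - 3)
(2) = (g + 3)*(g^2 + 2*g) = (g + 2)*(g + 3)*(g)
(3) = (x - 2)*(x^2 - 5*x + 4) = (x - 4)*(x - 2)*(x - 1)
(4) = (a + 1)*(a^2 + a - 6) = (a - 2)*(a + 1)*(a + 3)
(5) = (u - 3)*(u^2 - 5*u + 6) = (u - 3)*(u - 2)*(u - 3)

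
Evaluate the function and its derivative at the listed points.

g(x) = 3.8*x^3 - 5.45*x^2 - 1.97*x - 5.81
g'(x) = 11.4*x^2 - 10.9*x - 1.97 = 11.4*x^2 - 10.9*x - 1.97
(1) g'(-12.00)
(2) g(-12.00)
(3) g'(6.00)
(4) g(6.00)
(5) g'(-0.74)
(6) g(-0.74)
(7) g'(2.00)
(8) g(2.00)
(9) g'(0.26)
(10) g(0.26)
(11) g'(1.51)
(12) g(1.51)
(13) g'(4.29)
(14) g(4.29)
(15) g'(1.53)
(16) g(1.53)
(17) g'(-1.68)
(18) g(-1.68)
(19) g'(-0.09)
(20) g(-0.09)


(1) = 1770.43
(2) = -7333.37
(3) = 343.03
(4) = 606.97
(5) = 12.34
(6) = -8.88
(7) = 21.83
(8) = -1.15
(9) = -4.03
(10) = -6.62
(11) = 7.56
(12) = -8.13
(13) = 161.08
(14) = 185.46
(15) = 8.04
(16) = -7.97
(17) = 48.52
(18) = -35.90
(19) = -0.90
(20) = -5.68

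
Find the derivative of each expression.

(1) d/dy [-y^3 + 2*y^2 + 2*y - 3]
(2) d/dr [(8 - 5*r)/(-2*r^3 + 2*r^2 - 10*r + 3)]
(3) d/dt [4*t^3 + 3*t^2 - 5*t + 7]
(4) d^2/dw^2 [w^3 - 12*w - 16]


(1) = -3*y^2 + 4*y + 2
(2) = (-20*r^3 + 58*r^2 - 32*r + 65)/(4*r^6 - 8*r^5 + 44*r^4 - 52*r^3 + 112*r^2 - 60*r + 9)
(3) = 12*t^2 + 6*t - 5
(4) = 6*w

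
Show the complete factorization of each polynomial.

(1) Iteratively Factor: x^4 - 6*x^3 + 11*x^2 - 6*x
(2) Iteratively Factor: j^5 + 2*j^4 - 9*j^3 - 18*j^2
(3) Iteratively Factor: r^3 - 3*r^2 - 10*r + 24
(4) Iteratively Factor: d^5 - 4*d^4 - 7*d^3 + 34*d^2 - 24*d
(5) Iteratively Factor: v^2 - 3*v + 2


(1) = (x - 2)*(x^3 - 4*x^2 + 3*x) = (x - 2)*(x - 1)*(x^2 - 3*x) = x*(x - 2)*(x - 1)*(x - 3)
(2) = (j - 3)*(j^4 + 5*j^3 + 6*j^2) = (j - 3)*(j + 3)*(j^3 + 2*j^2) = j*(j - 3)*(j + 3)*(j^2 + 2*j) = j*(j - 3)*(j + 2)*(j + 3)*(j)
(3) = (r - 2)*(r^2 - r - 12) = (r - 4)*(r - 2)*(r + 3)
(4) = (d - 2)*(d^4 - 2*d^3 - 11*d^2 + 12*d) = (d - 4)*(d - 2)*(d^3 + 2*d^2 - 3*d) = (d - 4)*(d - 2)*(d + 3)*(d^2 - d) = d*(d - 4)*(d - 2)*(d + 3)*(d - 1)
(5) = (v - 2)*(v - 1)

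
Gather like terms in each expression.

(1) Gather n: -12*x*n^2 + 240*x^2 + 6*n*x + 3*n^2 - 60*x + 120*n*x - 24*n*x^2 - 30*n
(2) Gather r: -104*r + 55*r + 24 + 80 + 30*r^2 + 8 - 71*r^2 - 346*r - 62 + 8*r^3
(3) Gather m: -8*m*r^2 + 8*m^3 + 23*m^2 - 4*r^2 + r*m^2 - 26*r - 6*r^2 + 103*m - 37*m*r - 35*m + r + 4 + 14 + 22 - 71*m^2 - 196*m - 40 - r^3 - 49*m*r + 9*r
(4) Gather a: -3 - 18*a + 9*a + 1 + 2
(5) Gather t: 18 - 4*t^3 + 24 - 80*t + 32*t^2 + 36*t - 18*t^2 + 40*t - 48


(1) = n^2*(3 - 12*x) + n*(-24*x^2 + 126*x - 30) + 240*x^2 - 60*x
(2) = 8*r^3 - 41*r^2 - 395*r + 50
(3) = 8*m^3 + m^2*(r - 48) + m*(-8*r^2 - 86*r - 128) - r^3 - 10*r^2 - 16*r
(4) = -9*a
(5) = -4*t^3 + 14*t^2 - 4*t - 6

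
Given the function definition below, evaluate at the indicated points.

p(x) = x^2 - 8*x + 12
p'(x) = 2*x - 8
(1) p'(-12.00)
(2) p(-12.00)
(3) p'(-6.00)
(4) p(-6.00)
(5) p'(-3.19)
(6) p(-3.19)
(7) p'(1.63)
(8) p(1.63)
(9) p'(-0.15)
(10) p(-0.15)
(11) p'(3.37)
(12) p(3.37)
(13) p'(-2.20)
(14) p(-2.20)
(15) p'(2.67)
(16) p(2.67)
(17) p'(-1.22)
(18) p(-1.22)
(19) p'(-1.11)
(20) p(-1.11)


(1) = -32.00
(2) = 252.00
(3) = -20.00
(4) = 96.00
(5) = -14.38
(6) = 47.70
(7) = -4.74
(8) = 1.62
(9) = -8.30
(10) = 13.22
(11) = -1.26
(12) = -3.60
(13) = -12.40
(14) = 34.44
(15) = -2.66
(16) = -2.23
(17) = -10.44
(18) = 23.25
(19) = -10.22
(20) = 22.11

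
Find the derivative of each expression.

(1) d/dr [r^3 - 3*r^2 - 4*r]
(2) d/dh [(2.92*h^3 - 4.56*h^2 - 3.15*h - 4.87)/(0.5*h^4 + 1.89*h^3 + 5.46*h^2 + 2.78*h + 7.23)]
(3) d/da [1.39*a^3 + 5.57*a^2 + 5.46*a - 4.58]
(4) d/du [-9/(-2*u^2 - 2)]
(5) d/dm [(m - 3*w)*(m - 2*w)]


(1) = 3*r^2 - 6*r - 4
(2) = (-1.46*h^6 + 4.56*h^5 + 29.2866*h^4 + 37.8822*h^3 + 95.4699*h^2 - 12.7572*h - 9.2359)/(0.25*h^8 + 1.89*h^7 + 9.0321*h^6 + 23.4188*h^5 + 47.55*h^4 + 57.687*h^3 + 86.68*h^2 + 40.1988*h + 52.2729)
(3) = 4.17*a^2 + 11.14*a + 5.46
(4) = -9*u/(u^2 + 1)^2
(5) = 2*m - 5*w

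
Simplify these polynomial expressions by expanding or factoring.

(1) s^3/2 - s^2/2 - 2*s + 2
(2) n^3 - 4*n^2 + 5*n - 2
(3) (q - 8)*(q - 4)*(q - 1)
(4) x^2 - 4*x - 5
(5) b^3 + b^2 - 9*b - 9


(1) = (s/2 + 1)*(s - 2)*(s - 1)
(2) = (n - 2)*(n - 1)^2
(3) = q^3 - 13*q^2 + 44*q - 32
(4) = (x - 5)*(x + 1)
(5) = (b - 3)*(b + 1)*(b + 3)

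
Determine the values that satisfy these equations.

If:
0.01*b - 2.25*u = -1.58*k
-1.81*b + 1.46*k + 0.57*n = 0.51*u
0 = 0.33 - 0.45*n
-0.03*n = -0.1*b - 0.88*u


Then:
b = 0.23
k = -0.00
n = 0.73
u = -0.00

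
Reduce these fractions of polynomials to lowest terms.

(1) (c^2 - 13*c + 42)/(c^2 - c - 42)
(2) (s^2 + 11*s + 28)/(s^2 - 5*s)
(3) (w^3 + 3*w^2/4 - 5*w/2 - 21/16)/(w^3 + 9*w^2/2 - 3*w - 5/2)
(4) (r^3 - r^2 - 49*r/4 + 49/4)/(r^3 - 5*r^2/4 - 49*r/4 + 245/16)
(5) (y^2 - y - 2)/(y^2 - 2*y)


(1) = (c - 6)/(c + 6)
(2) = (s^2 + 11*s + 28)/(s^2 - 5*s)
(3) = (8*w^2 + 2*w - 21)/(8*w^2 + 32*w - 40)
(4) = (4*r - 4)/(4*r - 5)
(5) = (y + 1)/y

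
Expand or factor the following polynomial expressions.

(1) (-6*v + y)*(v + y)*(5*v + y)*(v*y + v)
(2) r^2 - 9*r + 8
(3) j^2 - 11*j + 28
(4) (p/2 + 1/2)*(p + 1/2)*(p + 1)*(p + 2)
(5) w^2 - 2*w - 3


(1) = -30*v^4*y - 30*v^4 - 31*v^3*y^2 - 31*v^3*y + v*y^4 + v*y^3
(2) = (r - 8)*(r - 1)
(3) = (j - 7)*(j - 4)
(4) = p^4/2 + 9*p^3/4 + 7*p^2/2 + 9*p/4 + 1/2
(5) = (w - 3)*(w + 1)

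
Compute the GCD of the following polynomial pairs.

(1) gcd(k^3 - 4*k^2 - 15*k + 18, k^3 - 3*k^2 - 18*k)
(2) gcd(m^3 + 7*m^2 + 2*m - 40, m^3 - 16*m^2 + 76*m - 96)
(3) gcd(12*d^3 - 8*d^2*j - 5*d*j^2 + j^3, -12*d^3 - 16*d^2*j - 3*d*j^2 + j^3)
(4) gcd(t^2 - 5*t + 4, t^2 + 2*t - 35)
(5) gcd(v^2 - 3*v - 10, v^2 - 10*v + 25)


(1) = k^2 - 3*k - 18
(2) = gcd((m - 2)*(m + 4)*(m + 5), (m - 8)*(m - 6)*(m - 2)) = m - 2
(3) = gcd((-6*d + j)*(-d + j)*(2*d + j), (-6*d + j)*(d + j)*(2*d + j)) = 12*d^2 + 4*d*j - j^2
(4) = gcd((t - 4)*(t - 1), (t - 5)*(t + 7)) = 1
(5) = v - 5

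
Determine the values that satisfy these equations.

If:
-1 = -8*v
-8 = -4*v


Then:
No Solution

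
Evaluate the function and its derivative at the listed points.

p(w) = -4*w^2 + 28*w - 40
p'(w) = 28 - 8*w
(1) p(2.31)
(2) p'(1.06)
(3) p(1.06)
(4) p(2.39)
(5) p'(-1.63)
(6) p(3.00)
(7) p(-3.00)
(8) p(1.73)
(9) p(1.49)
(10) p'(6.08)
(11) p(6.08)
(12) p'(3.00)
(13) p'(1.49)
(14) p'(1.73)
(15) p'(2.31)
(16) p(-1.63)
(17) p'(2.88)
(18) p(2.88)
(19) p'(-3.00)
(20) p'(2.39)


(1) = 3.34
(2) = 19.52
(3) = -14.81
(4) = 4.07
(5) = 41.04
(6) = 8.00
(7) = -160.00
(8) = -3.53
(9) = -7.16
(10) = -20.64
(11) = -17.63
(12) = 4.00
(13) = 16.08
(14) = 14.16
(15) = 9.52
(16) = -96.27
(17) = 4.96
(18) = 7.46
(19) = 52.00
(20) = 8.88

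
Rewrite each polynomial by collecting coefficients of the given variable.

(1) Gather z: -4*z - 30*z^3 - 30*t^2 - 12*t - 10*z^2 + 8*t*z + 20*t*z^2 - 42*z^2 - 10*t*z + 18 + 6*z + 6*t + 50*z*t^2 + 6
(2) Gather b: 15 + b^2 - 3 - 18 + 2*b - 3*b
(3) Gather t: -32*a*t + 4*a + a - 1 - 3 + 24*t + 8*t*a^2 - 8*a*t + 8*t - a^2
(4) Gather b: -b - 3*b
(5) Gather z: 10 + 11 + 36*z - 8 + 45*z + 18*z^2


(1) = -30*t^2 - 6*t - 30*z^3 + z^2*(20*t - 52) + z*(50*t^2 - 2*t + 2) + 24
(2) = b^2 - b - 6
(3) = -a^2 + 5*a + t*(8*a^2 - 40*a + 32) - 4
(4) = -4*b
(5) = 18*z^2 + 81*z + 13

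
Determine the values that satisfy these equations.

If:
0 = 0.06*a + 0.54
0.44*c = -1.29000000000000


Then:
a = -9.00
c = -2.93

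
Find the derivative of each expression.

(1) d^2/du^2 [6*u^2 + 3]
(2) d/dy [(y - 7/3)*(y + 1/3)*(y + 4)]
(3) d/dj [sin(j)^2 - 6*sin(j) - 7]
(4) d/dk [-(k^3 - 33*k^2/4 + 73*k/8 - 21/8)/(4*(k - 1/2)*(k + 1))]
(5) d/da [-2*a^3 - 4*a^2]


(1) = 12
(2) = 3*y^2 + 4*y - 79/9
(3) = 2*(sin(j) - 3)*cos(j)
(4) = (-k^2 - 2*k + 13)/(4*(k^2 + 2*k + 1))
(5) = 2*a*(-3*a - 4)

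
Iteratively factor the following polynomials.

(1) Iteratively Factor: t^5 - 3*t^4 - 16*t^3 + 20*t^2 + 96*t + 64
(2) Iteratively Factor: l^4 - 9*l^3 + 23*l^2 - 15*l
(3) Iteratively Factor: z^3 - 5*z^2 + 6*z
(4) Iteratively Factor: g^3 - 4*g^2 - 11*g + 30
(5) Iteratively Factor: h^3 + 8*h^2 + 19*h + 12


(1) = (t + 1)*(t^4 - 4*t^3 - 12*t^2 + 32*t + 64) = (t - 4)*(t + 1)*(t^3 - 12*t - 16) = (t - 4)*(t + 1)*(t + 2)*(t^2 - 2*t - 8) = (t - 4)*(t + 1)*(t + 2)^2*(t - 4)
(2) = (l)*(l^3 - 9*l^2 + 23*l - 15) = l*(l - 3)*(l^2 - 6*l + 5) = l*(l - 3)*(l - 1)*(l - 5)
(3) = (z - 3)*(z^2 - 2*z) = (z - 3)*(z - 2)*(z)
(4) = (g - 2)*(g^2 - 2*g - 15) = (g - 5)*(g - 2)*(g + 3)
(5) = (h + 3)*(h^2 + 5*h + 4) = (h + 1)*(h + 3)*(h + 4)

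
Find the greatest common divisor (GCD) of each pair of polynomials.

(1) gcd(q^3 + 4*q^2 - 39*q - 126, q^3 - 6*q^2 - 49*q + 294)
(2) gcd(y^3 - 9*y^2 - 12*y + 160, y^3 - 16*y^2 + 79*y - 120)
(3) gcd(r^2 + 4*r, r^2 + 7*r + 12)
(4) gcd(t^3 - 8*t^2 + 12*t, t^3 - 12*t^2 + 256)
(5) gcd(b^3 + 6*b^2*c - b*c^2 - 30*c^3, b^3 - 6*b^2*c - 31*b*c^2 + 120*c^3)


(1) = gcd((q - 6)*(q + 3)*(q + 7), (q - 7)*(q - 6)*(q + 7)) = q^2 + q - 42
(2) = y^2 - 13*y + 40
(3) = r + 4
(4) = gcd(t*(t - 6)*(t - 2), (t - 8)^2*(t + 4)) = 1
(5) = b + 5*c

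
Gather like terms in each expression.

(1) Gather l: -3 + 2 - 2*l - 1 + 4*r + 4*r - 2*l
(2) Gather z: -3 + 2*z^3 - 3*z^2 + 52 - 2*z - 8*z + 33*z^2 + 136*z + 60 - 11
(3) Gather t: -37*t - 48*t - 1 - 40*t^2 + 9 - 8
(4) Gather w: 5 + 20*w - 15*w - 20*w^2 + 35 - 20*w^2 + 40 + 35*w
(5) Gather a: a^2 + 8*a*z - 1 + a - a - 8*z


(1) = -4*l + 8*r - 2
(2) = 2*z^3 + 30*z^2 + 126*z + 98
(3) = -40*t^2 - 85*t
(4) = -40*w^2 + 40*w + 80
(5) = a^2 + 8*a*z - 8*z - 1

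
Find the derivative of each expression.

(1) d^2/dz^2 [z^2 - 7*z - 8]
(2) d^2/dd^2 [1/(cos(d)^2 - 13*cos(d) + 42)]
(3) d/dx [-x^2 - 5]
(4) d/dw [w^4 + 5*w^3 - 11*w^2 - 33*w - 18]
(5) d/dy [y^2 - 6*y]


(1) = 2
(2) = (-4*sin(d)^4 + 3*sin(d)^2 - 2379*cos(d)/4 + 39*cos(3*d)/4 + 255)/((cos(d) - 7)^3*(cos(d) - 6)^3)
(3) = -2*x
(4) = 4*w^3 + 15*w^2 - 22*w - 33
(5) = 2*y - 6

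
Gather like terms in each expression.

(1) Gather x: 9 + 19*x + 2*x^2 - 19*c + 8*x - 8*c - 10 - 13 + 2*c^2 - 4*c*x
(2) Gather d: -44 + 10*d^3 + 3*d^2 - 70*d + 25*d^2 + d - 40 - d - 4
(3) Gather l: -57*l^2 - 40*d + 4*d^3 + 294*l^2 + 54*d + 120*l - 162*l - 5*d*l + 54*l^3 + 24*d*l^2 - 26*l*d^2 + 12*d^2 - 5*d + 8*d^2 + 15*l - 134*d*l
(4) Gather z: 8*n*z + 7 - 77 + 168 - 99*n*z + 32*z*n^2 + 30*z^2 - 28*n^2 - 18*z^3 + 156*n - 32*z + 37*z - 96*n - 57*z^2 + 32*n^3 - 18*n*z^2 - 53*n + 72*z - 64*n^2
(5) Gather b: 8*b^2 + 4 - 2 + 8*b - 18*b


(1) = 2*c^2 - 27*c + 2*x^2 + x*(27 - 4*c) - 14
(2) = 10*d^3 + 28*d^2 - 70*d - 88
(3) = 4*d^3 + 20*d^2 + 9*d + 54*l^3 + l^2*(24*d + 237) + l*(-26*d^2 - 139*d - 27)
(4) = 32*n^3 - 92*n^2 + 7*n - 18*z^3 + z^2*(-18*n - 27) + z*(32*n^2 - 91*n + 77) + 98
(5) = 8*b^2 - 10*b + 2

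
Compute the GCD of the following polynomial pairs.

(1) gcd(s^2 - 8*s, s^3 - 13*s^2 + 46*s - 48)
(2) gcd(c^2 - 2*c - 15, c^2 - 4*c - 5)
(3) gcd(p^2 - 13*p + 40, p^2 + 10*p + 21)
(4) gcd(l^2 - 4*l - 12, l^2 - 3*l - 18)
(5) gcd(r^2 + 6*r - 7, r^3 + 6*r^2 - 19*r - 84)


(1) = s - 8
(2) = gcd((c - 5)*(c + 3), (c - 5)*(c + 1)) = c - 5
(3) = 1
(4) = l - 6
(5) = gcd((r - 1)*(r + 7), (r - 4)*(r + 3)*(r + 7)) = r + 7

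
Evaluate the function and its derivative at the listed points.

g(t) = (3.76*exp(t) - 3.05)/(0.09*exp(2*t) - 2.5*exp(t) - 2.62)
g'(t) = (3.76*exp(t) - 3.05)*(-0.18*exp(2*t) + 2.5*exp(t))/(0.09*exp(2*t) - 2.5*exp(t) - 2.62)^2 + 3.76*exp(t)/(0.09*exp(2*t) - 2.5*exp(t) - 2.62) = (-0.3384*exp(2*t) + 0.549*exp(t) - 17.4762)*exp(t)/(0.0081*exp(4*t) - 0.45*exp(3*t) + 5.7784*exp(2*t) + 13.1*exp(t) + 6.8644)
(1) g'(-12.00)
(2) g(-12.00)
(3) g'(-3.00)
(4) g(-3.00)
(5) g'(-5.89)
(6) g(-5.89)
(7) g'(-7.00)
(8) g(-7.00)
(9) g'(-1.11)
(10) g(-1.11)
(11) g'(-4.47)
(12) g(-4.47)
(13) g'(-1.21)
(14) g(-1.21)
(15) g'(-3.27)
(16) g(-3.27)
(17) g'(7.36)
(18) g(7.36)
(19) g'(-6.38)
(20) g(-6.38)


(1) = -0.00
(2) = 1.16
(3) = -0.12
(4) = 1.04
(5) = -0.01
(6) = 1.16
(7) = -0.00
(8) = 1.16
(9) = -0.48
(10) = 0.53
(11) = -0.03
(12) = 1.14
(13) = -0.46
(14) = 0.57
(15) = -0.09
(16) = 1.07
(17) = -0.03
(18) = 0.03
(19) = -0.00
(20) = 1.16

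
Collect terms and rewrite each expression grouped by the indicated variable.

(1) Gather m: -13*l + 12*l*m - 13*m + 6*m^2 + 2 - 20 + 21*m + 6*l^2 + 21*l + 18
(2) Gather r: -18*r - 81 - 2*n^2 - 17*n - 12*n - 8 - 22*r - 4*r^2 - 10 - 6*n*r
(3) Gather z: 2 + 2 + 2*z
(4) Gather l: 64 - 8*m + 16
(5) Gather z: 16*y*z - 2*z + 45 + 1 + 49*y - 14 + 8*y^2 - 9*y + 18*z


(1) = 6*l^2 + 8*l + 6*m^2 + m*(12*l + 8)
(2) = -2*n^2 - 29*n - 4*r^2 + r*(-6*n - 40) - 99
(3) = 2*z + 4
(4) = 80 - 8*m
(5) = 8*y^2 + 40*y + z*(16*y + 16) + 32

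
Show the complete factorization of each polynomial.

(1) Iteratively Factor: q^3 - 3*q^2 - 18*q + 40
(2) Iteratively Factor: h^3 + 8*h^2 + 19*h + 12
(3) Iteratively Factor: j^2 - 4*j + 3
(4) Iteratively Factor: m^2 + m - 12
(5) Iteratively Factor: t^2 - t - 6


(1) = (q - 5)*(q^2 + 2*q - 8) = (q - 5)*(q - 2)*(q + 4)
(2) = (h + 4)*(h^2 + 4*h + 3) = (h + 3)*(h + 4)*(h + 1)
(3) = (j - 3)*(j - 1)
(4) = (m + 4)*(m - 3)
(5) = (t + 2)*(t - 3)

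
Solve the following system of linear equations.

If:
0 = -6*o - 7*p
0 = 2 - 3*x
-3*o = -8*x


Then:
o = 16/9
p = -32/21
x = 2/3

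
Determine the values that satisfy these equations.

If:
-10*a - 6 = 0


Then:
a = -3/5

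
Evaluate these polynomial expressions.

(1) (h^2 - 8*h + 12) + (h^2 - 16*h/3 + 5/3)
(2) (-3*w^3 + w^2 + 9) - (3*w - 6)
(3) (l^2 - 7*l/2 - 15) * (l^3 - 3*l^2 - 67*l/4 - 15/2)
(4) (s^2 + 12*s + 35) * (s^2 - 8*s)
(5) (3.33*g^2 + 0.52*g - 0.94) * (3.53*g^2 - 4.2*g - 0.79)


(1) = 2*h^2 - 40*h/3 + 41/3
(2) = -3*w^3 + w^2 - 3*w + 15
(3) = l^5 - 13*l^4/2 - 85*l^3/4 + 769*l^2/8 + 555*l/2 + 225/2
(4) = s^4 + 4*s^3 - 61*s^2 - 280*s
(5) = 11.7549*g^4 - 12.1504*g^3 - 8.1329*g^2 + 3.5372*g + 0.7426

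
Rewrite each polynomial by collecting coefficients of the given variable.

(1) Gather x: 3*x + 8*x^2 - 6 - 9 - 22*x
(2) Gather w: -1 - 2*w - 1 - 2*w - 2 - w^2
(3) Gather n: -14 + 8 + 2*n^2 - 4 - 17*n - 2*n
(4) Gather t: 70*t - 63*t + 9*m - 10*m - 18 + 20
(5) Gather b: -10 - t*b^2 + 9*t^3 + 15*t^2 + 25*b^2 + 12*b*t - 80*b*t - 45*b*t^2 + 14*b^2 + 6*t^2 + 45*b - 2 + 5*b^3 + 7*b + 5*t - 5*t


(1) = 8*x^2 - 19*x - 15
(2) = -w^2 - 4*w - 4
(3) = 2*n^2 - 19*n - 10
(4) = -m + 7*t + 2
(5) = 5*b^3 + b^2*(39 - t) + b*(-45*t^2 - 68*t + 52) + 9*t^3 + 21*t^2 - 12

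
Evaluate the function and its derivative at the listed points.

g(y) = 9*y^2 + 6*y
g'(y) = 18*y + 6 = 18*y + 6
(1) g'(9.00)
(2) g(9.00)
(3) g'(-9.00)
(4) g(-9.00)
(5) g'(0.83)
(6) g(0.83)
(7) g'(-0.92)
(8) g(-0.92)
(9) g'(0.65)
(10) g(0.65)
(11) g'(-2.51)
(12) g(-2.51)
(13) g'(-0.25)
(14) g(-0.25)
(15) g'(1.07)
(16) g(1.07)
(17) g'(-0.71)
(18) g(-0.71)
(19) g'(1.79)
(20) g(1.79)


(1) = 168.00
(2) = 783.00
(3) = -156.00
(4) = 675.00
(5) = 20.94
(6) = 11.18
(7) = -10.56
(8) = 2.10
(9) = 17.70
(10) = 7.70
(11) = -39.18
(12) = 41.64
(13) = 1.50
(14) = -0.94
(15) = 25.26
(16) = 16.72
(17) = -6.78
(18) = 0.28
(19) = 38.22
(20) = 39.58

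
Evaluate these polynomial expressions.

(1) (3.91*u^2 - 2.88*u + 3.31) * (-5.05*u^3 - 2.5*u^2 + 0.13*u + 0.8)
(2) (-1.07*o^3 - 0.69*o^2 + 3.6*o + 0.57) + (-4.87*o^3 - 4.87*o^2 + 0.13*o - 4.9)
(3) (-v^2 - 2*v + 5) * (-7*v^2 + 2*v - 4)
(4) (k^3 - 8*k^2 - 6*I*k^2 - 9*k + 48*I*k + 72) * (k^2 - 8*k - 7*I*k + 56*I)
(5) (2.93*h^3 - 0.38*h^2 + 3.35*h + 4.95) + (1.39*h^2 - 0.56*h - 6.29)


(1) = -19.7455*u^5 + 4.769*u^4 - 9.0072*u^3 - 5.5214*u^2 - 1.8737*u + 2.648
(2) = -5.94*o^3 - 5.56*o^2 + 3.73*o - 4.33
(3) = 7*v^4 + 12*v^3 - 35*v^2 + 18*v - 20
(4) = k^5 - 16*k^4 - 13*I*k^4 + 13*k^3 + 208*I*k^3 + 816*k^2 - 769*I*k^2 - 3264*k - 1008*I*k + 4032*I
(5) = 2.93*h^3 + 1.01*h^2 + 2.79*h - 1.34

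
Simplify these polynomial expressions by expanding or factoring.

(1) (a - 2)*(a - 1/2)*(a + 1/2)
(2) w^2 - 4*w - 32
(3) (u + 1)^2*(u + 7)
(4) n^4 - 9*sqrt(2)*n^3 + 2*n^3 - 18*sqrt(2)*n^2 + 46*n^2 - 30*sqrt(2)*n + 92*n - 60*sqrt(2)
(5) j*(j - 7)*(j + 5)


(1) = a^3 - 2*a^2 - a/4 + 1/2
(2) = (w - 8)*(w + 4)
(3) = u^3 + 9*u^2 + 15*u + 7
(4) = (n + 2)*(n - 5*sqrt(2))*(n - 3*sqrt(2))*(n - sqrt(2))
(5) = j^3 - 2*j^2 - 35*j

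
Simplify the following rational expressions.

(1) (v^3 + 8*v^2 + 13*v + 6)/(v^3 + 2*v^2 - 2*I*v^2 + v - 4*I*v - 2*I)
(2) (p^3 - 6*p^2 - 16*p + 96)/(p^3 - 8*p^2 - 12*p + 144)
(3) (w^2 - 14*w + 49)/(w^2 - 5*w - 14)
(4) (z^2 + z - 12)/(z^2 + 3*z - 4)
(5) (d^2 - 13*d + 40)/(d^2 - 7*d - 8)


(1) = (v + 6)/(v - 2*I)
(2) = (p - 4)/(p - 6)
(3) = (w - 7)/(w + 2)
(4) = (z - 3)/(z - 1)
(5) = (d - 5)/(d + 1)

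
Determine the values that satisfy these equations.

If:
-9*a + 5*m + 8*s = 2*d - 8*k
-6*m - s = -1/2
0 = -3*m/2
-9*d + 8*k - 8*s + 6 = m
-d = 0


Then:
a = 2/9
d = 0
k = -1/4
m = 0
s = 1/2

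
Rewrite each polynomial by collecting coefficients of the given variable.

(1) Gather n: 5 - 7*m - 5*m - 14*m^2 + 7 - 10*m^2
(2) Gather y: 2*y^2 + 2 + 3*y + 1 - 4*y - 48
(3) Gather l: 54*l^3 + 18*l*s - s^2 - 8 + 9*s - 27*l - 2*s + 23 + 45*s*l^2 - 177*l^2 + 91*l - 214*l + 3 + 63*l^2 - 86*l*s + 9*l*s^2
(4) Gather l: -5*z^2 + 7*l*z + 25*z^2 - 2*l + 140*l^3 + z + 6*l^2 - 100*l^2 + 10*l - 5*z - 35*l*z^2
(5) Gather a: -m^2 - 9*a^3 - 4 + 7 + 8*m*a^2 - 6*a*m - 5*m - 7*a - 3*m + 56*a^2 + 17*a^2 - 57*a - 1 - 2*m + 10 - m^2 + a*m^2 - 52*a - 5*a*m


(1) = -24*m^2 - 12*m + 12
(2) = 2*y^2 - y - 45
(3) = 54*l^3 + l^2*(45*s - 114) + l*(9*s^2 - 68*s - 150) - s^2 + 7*s + 18
(4) = 140*l^3 - 94*l^2 + l*(-35*z^2 + 7*z + 8) + 20*z^2 - 4*z
(5) = -9*a^3 + a^2*(8*m + 73) + a*(m^2 - 11*m - 116) - 2*m^2 - 10*m + 12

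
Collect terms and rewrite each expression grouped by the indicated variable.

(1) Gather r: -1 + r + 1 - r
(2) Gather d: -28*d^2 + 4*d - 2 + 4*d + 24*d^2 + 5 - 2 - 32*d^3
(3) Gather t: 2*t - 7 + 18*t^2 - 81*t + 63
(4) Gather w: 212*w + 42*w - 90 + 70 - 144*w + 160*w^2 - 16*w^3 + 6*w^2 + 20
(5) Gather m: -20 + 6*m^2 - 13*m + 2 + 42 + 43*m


(1) = 0
(2) = -32*d^3 - 4*d^2 + 8*d + 1
(3) = 18*t^2 - 79*t + 56
(4) = -16*w^3 + 166*w^2 + 110*w
(5) = 6*m^2 + 30*m + 24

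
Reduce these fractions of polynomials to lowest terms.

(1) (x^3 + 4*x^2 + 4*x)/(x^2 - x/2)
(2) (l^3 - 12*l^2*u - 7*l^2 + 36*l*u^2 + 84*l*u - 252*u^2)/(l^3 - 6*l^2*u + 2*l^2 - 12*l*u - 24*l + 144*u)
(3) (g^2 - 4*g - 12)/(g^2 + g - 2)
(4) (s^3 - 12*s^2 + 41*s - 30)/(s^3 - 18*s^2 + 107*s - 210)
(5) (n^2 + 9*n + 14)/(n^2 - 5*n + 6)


(1) = (2*x^2 + 8*x + 8)/(2*x - 1)
(2) = (l^2 - 6*l*u - 7*l + 42*u)/(l^2 + 2*l - 24)
(3) = (g - 6)/(g - 1)
(4) = (s - 1)/(s - 7)
(5) = (n^2 + 9*n + 14)/(n^2 - 5*n + 6)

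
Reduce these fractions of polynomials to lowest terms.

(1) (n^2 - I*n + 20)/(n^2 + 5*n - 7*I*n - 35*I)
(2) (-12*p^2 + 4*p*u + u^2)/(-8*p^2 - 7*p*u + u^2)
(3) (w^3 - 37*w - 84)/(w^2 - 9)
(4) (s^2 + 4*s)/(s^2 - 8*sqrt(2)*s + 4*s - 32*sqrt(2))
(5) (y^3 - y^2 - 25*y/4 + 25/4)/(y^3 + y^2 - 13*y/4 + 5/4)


(1) = (n^2 - I*n + 20)/(n^2 + n*(5 - 7*I) - 35*I)
(2) = (12*p^2 - 4*p*u - u^2)/(8*p^2 + 7*p*u - u^2)
(3) = (w^2 - 3*w - 28)/(w - 3)
(4) = s/(s - 8*sqrt(2))
(5) = (2*y - 5)/(2*y - 1)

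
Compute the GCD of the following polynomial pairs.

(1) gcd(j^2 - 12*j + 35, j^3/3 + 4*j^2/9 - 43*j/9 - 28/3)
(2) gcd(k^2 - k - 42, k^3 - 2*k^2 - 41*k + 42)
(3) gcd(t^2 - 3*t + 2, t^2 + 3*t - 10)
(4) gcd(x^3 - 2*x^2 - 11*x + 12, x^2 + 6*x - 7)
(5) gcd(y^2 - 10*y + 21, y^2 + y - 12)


(1) = gcd((j - 7)*(j - 5), (j/3 + 1)*(j - 4)*(j + 7/3)) = 1
(2) = gcd((k - 7)*(k + 6), (k - 7)*(k - 1)*(k + 6)) = k^2 - k - 42
(3) = t - 2
(4) = gcd((x - 4)*(x - 1)*(x + 3), (x - 1)*(x + 7)) = x - 1
(5) = gcd((y - 7)*(y - 3), (y - 3)*(y + 4)) = y - 3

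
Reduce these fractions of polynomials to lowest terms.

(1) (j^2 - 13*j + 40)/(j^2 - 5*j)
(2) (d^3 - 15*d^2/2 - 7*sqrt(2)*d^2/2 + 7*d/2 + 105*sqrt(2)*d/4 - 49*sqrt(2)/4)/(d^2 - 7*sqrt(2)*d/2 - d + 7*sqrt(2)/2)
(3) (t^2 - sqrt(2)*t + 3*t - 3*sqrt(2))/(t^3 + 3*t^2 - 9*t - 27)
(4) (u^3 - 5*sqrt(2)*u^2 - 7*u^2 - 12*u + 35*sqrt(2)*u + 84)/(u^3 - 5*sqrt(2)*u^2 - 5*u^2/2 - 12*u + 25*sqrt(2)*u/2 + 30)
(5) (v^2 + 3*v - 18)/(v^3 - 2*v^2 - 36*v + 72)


(1) = (j - 8)/j
(2) = (8*d^2 - 60*d + 28)/(8*d - 8)
(3) = (t - sqrt(2))/(t^2 - 9)
(4) = (2*u - 14)/(2*u - 5)
(5) = (v - 3)/(v^2 - 8*v + 12)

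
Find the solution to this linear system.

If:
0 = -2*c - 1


Then:
c = -1/2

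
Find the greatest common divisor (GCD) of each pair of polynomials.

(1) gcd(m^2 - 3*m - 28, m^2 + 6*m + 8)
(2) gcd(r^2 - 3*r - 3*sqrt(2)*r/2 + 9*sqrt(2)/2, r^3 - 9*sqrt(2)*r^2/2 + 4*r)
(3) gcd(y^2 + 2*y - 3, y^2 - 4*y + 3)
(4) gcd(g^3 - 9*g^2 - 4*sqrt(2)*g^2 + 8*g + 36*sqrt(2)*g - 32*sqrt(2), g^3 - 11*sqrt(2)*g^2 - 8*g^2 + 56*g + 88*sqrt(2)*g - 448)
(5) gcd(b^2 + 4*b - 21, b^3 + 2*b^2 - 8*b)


(1) = m + 4
(2) = 1
(3) = y - 1
(4) = g^2 + g*(-8 - 4*sqrt(2)) + 32*sqrt(2)
(5) = gcd((b - 3)*(b + 7), b*(b - 2)*(b + 4)) = 1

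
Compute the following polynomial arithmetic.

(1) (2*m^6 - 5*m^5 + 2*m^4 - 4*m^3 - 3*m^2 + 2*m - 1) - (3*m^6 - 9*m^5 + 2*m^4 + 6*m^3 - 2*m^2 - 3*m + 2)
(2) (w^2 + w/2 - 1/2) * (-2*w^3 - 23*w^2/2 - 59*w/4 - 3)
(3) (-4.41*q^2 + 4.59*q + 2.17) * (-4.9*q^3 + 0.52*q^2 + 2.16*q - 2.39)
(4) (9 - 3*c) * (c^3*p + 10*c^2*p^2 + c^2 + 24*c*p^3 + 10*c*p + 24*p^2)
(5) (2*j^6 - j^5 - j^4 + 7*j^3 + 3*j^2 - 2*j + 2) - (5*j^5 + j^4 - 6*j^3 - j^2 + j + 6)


(1) = -m^6 + 4*m^5 - 10*m^3 - m^2 + 5*m - 3
(2) = -2*w^5 - 25*w^4/2 - 39*w^3/2 - 37*w^2/8 + 47*w/8 + 3/2
(3) = 21.609*q^5 - 24.7842*q^4 - 17.7718*q^3 + 21.5827*q^2 - 6.2829*q - 5.1863
(4) = -3*c^4*p - 30*c^3*p^2 + 9*c^3*p - 3*c^3 - 72*c^2*p^3 + 90*c^2*p^2 - 30*c^2*p + 9*c^2 + 216*c*p^3 - 72*c*p^2 + 90*c*p + 216*p^2
(5) = 2*j^6 - 6*j^5 - 2*j^4 + 13*j^3 + 4*j^2 - 3*j - 4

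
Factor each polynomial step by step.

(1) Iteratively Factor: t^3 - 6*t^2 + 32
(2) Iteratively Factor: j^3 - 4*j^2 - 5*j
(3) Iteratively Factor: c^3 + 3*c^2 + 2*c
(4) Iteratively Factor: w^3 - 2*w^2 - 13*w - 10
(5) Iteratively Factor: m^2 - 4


(1) = (t - 4)*(t^2 - 2*t - 8) = (t - 4)*(t + 2)*(t - 4)
(2) = (j - 5)*(j^2 + j) = (j - 5)*(j + 1)*(j)
(3) = (c)*(c^2 + 3*c + 2) = c*(c + 1)*(c + 2)
(4) = (w - 5)*(w^2 + 3*w + 2) = (w - 5)*(w + 1)*(w + 2)
(5) = (m + 2)*(m - 2)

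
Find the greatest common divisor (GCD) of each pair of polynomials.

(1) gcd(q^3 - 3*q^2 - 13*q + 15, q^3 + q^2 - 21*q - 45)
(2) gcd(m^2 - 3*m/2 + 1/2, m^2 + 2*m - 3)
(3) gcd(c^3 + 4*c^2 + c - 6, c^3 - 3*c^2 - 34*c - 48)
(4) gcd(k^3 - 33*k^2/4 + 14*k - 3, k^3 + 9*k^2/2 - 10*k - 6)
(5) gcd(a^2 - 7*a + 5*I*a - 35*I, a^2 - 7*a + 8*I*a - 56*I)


(1) = gcd((q - 5)*(q - 1)*(q + 3), (q - 5)*(q + 3)^2) = q^2 - 2*q - 15
(2) = gcd((m - 1)*(m - 1/2), (m - 1)*(m + 3)) = m - 1
(3) = gcd((c - 1)*(c + 2)*(c + 3), (c - 8)*(c + 2)*(c + 3)) = c^2 + 5*c + 6
(4) = k - 2
(5) = a - 7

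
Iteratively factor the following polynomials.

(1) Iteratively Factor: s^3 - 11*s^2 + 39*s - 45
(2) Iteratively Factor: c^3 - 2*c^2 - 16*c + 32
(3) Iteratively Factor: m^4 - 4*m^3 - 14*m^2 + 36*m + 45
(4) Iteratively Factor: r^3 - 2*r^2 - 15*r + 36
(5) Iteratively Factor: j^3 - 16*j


(1) = (s - 5)*(s^2 - 6*s + 9) = (s - 5)*(s - 3)*(s - 3)
(2) = (c - 2)*(c^2 - 16) = (c - 2)*(c + 4)*(c - 4)
(3) = (m - 5)*(m^3 + m^2 - 9*m - 9) = (m - 5)*(m + 1)*(m^2 - 9) = (m - 5)*(m - 3)*(m + 1)*(m + 3)
(4) = (r - 3)*(r^2 + r - 12) = (r - 3)^2*(r + 4)
(5) = (j - 4)*(j^2 + 4*j) = j*(j - 4)*(j + 4)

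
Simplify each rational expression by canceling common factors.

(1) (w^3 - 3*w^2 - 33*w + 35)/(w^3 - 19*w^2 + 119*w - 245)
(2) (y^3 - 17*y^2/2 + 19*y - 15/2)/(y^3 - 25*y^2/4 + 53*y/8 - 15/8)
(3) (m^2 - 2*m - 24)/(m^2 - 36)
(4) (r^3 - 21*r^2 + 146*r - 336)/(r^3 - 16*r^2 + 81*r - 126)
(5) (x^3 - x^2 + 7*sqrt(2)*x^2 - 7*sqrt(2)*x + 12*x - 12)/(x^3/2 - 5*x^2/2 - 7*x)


(1) = (w^2 + 4*w - 5)/(w^2 - 12*w + 35)
(2) = (4*y - 12)/(4*y - 3)
(3) = (m + 4)/(m + 6)
(4) = (r - 8)/(r - 3)
(5) = (2*x^3 + x^2*(-2 + 14*sqrt(2)) + x*(24 - 14*sqrt(2)) - 24)/(x^3 - 5*x^2 - 14*x)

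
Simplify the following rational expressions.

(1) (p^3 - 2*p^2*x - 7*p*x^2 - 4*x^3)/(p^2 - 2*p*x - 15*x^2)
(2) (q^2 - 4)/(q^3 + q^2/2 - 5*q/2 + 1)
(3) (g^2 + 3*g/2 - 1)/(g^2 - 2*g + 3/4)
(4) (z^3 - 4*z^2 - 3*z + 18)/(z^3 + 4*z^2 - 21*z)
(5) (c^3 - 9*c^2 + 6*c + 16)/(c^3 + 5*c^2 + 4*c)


(1) = (-p^3 + 2*p^2*x + 7*p*x^2 + 4*x^3)/(-p^2 + 2*p*x + 15*x^2)
(2) = (2*q - 4)/(2*q^2 - 3*q + 1)
(3) = (2*g + 4)/(2*g - 3)
(4) = (z^2 - z - 6)/(z^2 + 7*z)
(5) = (c^2 - 10*c + 16)/(c^2 + 4*c)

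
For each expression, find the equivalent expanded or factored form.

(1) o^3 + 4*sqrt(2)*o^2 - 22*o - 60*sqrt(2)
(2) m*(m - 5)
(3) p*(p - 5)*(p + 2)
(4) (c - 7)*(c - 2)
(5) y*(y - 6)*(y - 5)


(1) = (o - 3*sqrt(2))*(o + 2*sqrt(2))*(o + 5*sqrt(2))
(2) = m^2 - 5*m
(3) = p^3 - 3*p^2 - 10*p
(4) = c^2 - 9*c + 14
(5) = y^3 - 11*y^2 + 30*y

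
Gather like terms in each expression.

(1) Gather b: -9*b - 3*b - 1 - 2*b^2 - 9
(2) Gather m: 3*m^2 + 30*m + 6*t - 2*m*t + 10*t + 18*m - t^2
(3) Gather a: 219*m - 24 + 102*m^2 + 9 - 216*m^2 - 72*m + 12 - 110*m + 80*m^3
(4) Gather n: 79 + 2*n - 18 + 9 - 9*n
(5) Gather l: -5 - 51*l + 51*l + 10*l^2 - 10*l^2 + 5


(1) = -2*b^2 - 12*b - 10
(2) = 3*m^2 + m*(48 - 2*t) - t^2 + 16*t
(3) = 80*m^3 - 114*m^2 + 37*m - 3
(4) = 70 - 7*n
(5) = 0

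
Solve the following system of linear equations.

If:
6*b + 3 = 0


Then:
b = -1/2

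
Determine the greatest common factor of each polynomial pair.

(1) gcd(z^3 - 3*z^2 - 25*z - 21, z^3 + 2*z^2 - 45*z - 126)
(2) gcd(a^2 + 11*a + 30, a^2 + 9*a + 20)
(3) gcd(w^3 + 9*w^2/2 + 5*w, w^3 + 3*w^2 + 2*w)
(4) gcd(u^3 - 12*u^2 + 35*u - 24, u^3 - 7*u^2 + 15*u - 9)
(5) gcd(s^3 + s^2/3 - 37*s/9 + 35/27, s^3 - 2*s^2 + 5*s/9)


(1) = z^2 - 4*z - 21
(2) = a + 5
(3) = gcd(w*(w + 2)*(w + 5/2), w*(w + 1)*(w + 2)) = w^2 + 2*w
(4) = u^2 - 4*u + 3
(5) = s^2 - 2*s + 5/9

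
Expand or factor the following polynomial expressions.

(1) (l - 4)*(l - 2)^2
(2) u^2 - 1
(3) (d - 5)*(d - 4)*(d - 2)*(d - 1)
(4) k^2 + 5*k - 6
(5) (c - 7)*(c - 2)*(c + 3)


(1) = l^3 - 8*l^2 + 20*l - 16
(2) = (u - 1)*(u + 1)
(3) = d^4 - 12*d^3 + 49*d^2 - 78*d + 40
(4) = (k - 1)*(k + 6)
(5) = c^3 - 6*c^2 - 13*c + 42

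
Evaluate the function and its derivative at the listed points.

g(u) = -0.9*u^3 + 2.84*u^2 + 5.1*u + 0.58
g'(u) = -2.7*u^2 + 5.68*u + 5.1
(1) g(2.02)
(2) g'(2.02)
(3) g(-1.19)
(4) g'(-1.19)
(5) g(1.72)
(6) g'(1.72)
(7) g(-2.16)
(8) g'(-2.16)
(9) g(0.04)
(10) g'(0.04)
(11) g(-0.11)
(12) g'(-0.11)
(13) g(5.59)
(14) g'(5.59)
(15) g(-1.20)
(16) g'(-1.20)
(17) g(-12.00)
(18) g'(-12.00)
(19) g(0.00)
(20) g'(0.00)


(1) = 15.05
(2) = 5.56
(3) = 0.05
(4) = -5.48
(5) = 13.17
(6) = 6.88
(7) = 11.88
(8) = -19.77
(9) = 0.79
(10) = 5.32
(11) = 0.05
(12) = 4.44
(13) = -39.38
(14) = -47.52
(15) = 0.10
(16) = -5.60
(17) = 1903.54
(18) = -451.86
(19) = 0.58
(20) = 5.10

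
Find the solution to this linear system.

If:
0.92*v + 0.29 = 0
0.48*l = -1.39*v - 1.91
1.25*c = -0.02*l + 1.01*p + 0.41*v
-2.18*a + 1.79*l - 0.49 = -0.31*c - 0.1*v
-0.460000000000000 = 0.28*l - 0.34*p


Then:
a = -2.90
c = -1.00
l = -3.07
p = -1.17
v = -0.32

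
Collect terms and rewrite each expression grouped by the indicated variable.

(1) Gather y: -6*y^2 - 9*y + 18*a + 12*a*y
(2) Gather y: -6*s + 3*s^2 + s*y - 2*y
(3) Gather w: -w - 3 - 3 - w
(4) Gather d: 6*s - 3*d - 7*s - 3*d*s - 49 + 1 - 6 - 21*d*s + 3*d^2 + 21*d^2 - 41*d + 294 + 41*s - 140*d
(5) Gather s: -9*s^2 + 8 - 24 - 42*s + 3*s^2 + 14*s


(1) = 18*a - 6*y^2 + y*(12*a - 9)
(2) = 3*s^2 - 6*s + y*(s - 2)
(3) = -2*w - 6
(4) = 24*d^2 + d*(-24*s - 184) + 40*s + 240
(5) = -6*s^2 - 28*s - 16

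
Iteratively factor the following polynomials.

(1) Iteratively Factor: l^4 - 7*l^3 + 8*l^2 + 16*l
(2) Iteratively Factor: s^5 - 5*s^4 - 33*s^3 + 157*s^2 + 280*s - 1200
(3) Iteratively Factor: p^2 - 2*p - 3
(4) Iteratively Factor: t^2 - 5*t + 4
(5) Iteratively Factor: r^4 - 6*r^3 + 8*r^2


(1) = (l)*(l^3 - 7*l^2 + 8*l + 16) = l*(l - 4)*(l^2 - 3*l - 4) = l*(l - 4)*(l + 1)*(l - 4)
(2) = (s - 5)*(s^4 - 33*s^2 - 8*s + 240) = (s - 5)*(s + 4)*(s^3 - 4*s^2 - 17*s + 60) = (s - 5)^2*(s + 4)*(s^2 + s - 12) = (s - 5)^2*(s - 3)*(s + 4)*(s + 4)
(3) = (p + 1)*(p - 3)
(4) = (t - 1)*(t - 4)
(5) = (r)*(r^3 - 6*r^2 + 8*r) = r*(r - 2)*(r^2 - 4*r) = r*(r - 4)*(r - 2)*(r)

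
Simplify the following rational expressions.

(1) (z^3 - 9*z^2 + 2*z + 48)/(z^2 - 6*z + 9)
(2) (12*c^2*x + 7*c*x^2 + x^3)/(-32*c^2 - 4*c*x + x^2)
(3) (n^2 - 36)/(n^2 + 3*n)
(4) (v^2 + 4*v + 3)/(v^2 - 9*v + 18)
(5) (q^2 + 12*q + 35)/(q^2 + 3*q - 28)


(1) = (z^2 - 6*z - 16)/(z - 3)
(2) = (3*c*x + x^2)/(-8*c + x)
(3) = (n^2 - 36)/(n^2 + 3*n)
(4) = (v^2 + 4*v + 3)/(v^2 - 9*v + 18)
(5) = (q + 5)/(q - 4)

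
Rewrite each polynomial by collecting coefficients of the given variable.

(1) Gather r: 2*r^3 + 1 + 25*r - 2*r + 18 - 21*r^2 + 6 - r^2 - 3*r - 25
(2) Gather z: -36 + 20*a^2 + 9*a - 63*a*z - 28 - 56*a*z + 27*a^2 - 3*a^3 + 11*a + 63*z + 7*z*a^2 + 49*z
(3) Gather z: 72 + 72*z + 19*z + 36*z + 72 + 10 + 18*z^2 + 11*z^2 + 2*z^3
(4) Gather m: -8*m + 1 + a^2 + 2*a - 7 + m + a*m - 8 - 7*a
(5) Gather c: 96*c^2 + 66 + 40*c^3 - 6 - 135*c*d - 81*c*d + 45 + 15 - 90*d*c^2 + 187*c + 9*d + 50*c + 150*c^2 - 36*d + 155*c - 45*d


(1) = 2*r^3 - 22*r^2 + 20*r
(2) = -3*a^3 + 47*a^2 + 20*a + z*(7*a^2 - 119*a + 112) - 64
(3) = 2*z^3 + 29*z^2 + 127*z + 154
(4) = a^2 - 5*a + m*(a - 7) - 14
(5) = 40*c^3 + c^2*(246 - 90*d) + c*(392 - 216*d) - 72*d + 120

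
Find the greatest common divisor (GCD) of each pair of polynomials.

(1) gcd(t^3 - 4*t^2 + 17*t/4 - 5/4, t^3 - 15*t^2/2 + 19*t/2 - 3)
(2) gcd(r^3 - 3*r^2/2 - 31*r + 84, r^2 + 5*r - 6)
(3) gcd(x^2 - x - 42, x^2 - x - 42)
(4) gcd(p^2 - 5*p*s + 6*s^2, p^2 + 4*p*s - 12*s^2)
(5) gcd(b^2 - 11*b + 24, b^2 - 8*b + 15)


(1) = gcd((t - 5/2)*(t - 1)*(t - 1/2), (t - 6)*(t - 1)*(t - 1/2)) = t^2 - 3*t/2 + 1/2
(2) = r + 6
(3) = x^2 - x - 42
(4) = gcd((p - 3*s)*(p - 2*s), (p - 2*s)*(p + 6*s)) = p - 2*s
(5) = gcd((b - 8)*(b - 3), (b - 5)*(b - 3)) = b - 3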